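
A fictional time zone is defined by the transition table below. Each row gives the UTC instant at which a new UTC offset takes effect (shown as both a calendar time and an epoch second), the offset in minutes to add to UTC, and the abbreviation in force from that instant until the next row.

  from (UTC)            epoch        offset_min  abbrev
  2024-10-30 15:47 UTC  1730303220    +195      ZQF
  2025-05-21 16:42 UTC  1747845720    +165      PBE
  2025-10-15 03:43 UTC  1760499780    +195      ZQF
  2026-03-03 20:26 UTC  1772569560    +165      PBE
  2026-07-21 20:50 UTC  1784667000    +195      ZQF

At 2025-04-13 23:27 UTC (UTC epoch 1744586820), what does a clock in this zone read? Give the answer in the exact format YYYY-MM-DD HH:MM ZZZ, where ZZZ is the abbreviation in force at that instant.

2025-04-14 02:42 ZQF

Query: 2025-04-13 23:27 UTC
Rule 1/5 (ZQF, +03:15): 2024-10-30 15:47 UTC ≤ query < 2025-05-21 16:42 UTC
23·60 + 27 + 195 = 1602 min
1602 = 1·1440 + 162; 162 = 2·60 + 42 → 02:42, 2025-04-13 + 1 day = 2025-04-14
→ 2025-04-14 02:42 ZQF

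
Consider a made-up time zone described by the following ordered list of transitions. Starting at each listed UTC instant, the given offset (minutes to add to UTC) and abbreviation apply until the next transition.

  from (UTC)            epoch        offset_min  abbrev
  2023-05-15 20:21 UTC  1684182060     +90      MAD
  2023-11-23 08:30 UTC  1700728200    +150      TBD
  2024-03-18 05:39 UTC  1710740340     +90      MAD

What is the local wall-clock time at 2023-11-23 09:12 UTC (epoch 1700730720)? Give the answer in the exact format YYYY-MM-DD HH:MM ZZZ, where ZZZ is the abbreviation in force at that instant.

2023-11-23 11:42 TBD

Query: 2023-11-23 09:12 UTC
Rule 2/3 (TBD, +02:30): 2023-11-23 08:30 UTC ≤ query < 2024-03-18 05:39 UTC
9·60 + 12 + 150 = 702 min
702 = 0·1440 + 702; 702 = 11·60 + 42 → 11:42, same day
→ 2023-11-23 11:42 TBD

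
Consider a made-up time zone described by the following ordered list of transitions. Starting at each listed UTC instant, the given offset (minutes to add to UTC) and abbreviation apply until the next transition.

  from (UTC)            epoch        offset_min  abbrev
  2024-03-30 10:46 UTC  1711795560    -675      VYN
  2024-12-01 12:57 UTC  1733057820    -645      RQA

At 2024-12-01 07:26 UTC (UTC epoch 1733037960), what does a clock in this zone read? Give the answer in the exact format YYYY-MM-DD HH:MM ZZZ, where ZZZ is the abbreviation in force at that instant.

Query: 2024-12-01 07:26 UTC
Rule 1/2 (VYN, -11:15): 2024-03-30 10:46 UTC ≤ query < 2024-12-01 12:57 UTC
7·60 + 26 - 675 = -229 min
-229 = -1·1440 + 1211; 1211 = 20·60 + 11 → 20:11, 2024-12-01 - 1 day = 2024-11-30
→ 2024-11-30 20:11 VYN

2024-11-30 20:11 VYN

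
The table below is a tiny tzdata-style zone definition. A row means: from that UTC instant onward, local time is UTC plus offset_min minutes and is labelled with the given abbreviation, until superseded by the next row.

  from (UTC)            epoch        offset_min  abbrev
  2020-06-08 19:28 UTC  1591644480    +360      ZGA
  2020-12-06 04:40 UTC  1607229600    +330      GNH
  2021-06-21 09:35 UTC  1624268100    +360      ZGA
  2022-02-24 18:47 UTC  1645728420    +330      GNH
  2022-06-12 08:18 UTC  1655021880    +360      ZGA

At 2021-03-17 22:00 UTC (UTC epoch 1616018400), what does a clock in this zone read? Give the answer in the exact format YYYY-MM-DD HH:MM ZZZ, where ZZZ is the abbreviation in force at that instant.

2021-03-18 03:30 GNH

Query: 2021-03-17 22:00 UTC
Rule 2/5 (GNH, +05:30): 2020-12-06 04:40 UTC ≤ query < 2021-06-21 09:35 UTC
22·60 + 0 + 330 = 1650 min
1650 = 1·1440 + 210; 210 = 3·60 + 30 → 03:30, 2021-03-17 + 1 day = 2021-03-18
→ 2021-03-18 03:30 GNH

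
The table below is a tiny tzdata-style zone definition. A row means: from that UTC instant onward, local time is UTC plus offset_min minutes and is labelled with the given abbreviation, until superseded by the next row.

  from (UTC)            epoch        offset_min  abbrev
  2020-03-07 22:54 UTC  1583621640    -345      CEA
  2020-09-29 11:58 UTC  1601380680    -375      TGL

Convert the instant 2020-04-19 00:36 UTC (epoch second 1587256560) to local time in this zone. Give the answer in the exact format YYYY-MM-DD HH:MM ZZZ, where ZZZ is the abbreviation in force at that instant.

Query: 2020-04-19 00:36 UTC
Rule 1/2 (CEA, -05:45): 2020-03-07 22:54 UTC ≤ query < 2020-09-29 11:58 UTC
0·60 + 36 - 345 = -309 min
-309 = -1·1440 + 1131; 1131 = 18·60 + 51 → 18:51, 2020-04-19 - 1 day = 2020-04-18
→ 2020-04-18 18:51 CEA

2020-04-18 18:51 CEA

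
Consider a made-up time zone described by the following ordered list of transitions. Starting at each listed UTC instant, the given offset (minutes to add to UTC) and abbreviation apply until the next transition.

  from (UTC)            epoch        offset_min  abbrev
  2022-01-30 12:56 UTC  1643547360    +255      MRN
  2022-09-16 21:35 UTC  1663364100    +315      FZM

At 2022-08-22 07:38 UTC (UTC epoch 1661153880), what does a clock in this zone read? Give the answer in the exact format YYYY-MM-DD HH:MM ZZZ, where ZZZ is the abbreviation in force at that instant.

Query: 2022-08-22 07:38 UTC
Rule 1/2 (MRN, +04:15): 2022-01-30 12:56 UTC ≤ query < 2022-09-16 21:35 UTC
7·60 + 38 + 255 = 713 min
713 = 0·1440 + 713; 713 = 11·60 + 53 → 11:53, same day
→ 2022-08-22 11:53 MRN

2022-08-22 11:53 MRN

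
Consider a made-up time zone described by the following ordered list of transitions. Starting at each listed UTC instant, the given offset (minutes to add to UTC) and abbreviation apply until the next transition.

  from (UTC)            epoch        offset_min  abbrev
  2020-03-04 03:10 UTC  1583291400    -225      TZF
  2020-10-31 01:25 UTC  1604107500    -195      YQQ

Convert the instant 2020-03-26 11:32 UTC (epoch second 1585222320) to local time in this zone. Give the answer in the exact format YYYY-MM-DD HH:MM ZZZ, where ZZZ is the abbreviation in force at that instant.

Query: 2020-03-26 11:32 UTC
Rule 1/2 (TZF, -03:45): 2020-03-04 03:10 UTC ≤ query < 2020-10-31 01:25 UTC
11·60 + 32 - 225 = 467 min
467 = 0·1440 + 467; 467 = 7·60 + 47 → 07:47, same day
→ 2020-03-26 07:47 TZF

2020-03-26 07:47 TZF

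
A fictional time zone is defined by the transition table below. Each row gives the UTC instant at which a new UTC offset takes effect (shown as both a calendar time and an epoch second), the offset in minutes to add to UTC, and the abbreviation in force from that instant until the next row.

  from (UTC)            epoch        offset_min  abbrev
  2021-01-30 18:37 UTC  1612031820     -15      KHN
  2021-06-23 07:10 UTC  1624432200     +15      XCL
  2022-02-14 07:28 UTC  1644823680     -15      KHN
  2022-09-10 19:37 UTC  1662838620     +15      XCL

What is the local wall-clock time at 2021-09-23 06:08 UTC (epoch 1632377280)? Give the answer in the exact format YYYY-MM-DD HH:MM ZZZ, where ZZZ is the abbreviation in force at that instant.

2021-09-23 06:23 XCL

Query: 2021-09-23 06:08 UTC
Rule 2/4 (XCL, +00:15): 2021-06-23 07:10 UTC ≤ query < 2022-02-14 07:28 UTC
6·60 + 8 + 15 = 383 min
383 = 0·1440 + 383; 383 = 6·60 + 23 → 06:23, same day
→ 2021-09-23 06:23 XCL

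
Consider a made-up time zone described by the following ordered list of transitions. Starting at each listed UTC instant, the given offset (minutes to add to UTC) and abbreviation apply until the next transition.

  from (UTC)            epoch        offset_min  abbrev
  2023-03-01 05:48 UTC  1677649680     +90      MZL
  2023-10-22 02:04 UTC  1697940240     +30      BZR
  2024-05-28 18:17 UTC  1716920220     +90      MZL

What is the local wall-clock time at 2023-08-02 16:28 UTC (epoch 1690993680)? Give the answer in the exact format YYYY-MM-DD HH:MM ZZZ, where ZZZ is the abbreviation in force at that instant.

Query: 2023-08-02 16:28 UTC
Rule 1/3 (MZL, +01:30): 2023-03-01 05:48 UTC ≤ query < 2023-10-22 02:04 UTC
16·60 + 28 + 90 = 1078 min
1078 = 0·1440 + 1078; 1078 = 17·60 + 58 → 17:58, same day
→ 2023-08-02 17:58 MZL

2023-08-02 17:58 MZL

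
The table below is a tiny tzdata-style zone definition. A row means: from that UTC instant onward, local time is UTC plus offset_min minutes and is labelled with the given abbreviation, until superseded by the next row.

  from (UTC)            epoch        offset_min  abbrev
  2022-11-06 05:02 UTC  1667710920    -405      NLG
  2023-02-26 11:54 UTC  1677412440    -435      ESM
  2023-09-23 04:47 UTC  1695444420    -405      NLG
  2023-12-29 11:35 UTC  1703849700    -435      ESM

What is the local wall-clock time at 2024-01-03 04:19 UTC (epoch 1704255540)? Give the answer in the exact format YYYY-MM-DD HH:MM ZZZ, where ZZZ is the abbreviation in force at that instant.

Query: 2024-01-03 04:19 UTC
Rule 4/4 (ESM, -07:15): 2023-12-29 11:35 UTC ≤ query < +∞
4·60 + 19 - 435 = -176 min
-176 = -1·1440 + 1264; 1264 = 21·60 + 4 → 21:04, 2024-01-03 - 1 day = 2024-01-02
→ 2024-01-02 21:04 ESM

2024-01-02 21:04 ESM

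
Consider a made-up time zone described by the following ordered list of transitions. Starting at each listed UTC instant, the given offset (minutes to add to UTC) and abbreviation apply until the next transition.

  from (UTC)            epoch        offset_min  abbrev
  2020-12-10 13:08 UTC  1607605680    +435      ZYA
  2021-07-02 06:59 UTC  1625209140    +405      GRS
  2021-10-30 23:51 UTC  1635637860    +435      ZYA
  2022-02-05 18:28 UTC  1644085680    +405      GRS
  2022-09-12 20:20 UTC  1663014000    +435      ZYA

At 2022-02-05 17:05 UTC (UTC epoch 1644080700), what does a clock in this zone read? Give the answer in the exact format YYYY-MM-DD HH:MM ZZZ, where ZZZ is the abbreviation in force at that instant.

2022-02-06 00:20 ZYA

Query: 2022-02-05 17:05 UTC
Rule 3/5 (ZYA, +07:15): 2021-10-30 23:51 UTC ≤ query < 2022-02-05 18:28 UTC
17·60 + 5 + 435 = 1460 min
1460 = 1·1440 + 20; 20 = 0·60 + 20 → 00:20, 2022-02-05 + 1 day = 2022-02-06
→ 2022-02-06 00:20 ZYA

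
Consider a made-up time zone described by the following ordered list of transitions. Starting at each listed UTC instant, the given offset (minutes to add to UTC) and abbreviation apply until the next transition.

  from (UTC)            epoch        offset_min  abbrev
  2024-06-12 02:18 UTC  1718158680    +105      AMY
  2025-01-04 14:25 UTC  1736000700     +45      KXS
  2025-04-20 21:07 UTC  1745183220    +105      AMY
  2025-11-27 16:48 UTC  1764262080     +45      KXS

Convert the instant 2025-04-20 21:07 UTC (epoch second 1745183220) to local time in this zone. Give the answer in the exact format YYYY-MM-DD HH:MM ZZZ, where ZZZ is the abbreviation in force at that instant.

2025-04-20 22:52 AMY

Query: 2025-04-20 21:07 UTC
Rule 3/4 (AMY, +01:45): 2025-04-20 21:07 UTC ≤ query < 2025-11-27 16:48 UTC
21·60 + 7 + 105 = 1372 min
1372 = 0·1440 + 1372; 1372 = 22·60 + 52 → 22:52, same day
→ 2025-04-20 22:52 AMY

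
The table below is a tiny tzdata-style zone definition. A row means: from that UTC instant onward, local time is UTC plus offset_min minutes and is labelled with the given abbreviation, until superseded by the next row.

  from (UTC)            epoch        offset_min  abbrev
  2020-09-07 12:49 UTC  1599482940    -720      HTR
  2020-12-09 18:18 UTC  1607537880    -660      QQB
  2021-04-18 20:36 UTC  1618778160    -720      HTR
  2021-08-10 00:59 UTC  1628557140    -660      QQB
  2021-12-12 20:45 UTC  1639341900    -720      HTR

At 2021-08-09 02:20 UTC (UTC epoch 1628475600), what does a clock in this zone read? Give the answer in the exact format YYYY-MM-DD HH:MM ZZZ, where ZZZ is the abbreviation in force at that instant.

Query: 2021-08-09 02:20 UTC
Rule 3/5 (HTR, -12:00): 2021-04-18 20:36 UTC ≤ query < 2021-08-10 00:59 UTC
2·60 + 20 - 720 = -580 min
-580 = -1·1440 + 860; 860 = 14·60 + 20 → 14:20, 2021-08-09 - 1 day = 2021-08-08
→ 2021-08-08 14:20 HTR

2021-08-08 14:20 HTR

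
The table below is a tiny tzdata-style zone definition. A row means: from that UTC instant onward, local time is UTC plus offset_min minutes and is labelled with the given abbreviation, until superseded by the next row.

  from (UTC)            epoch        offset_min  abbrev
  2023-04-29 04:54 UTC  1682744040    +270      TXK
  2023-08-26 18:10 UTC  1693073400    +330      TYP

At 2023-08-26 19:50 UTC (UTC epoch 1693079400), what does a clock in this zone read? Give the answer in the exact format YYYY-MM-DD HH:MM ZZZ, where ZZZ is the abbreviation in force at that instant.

Query: 2023-08-26 19:50 UTC
Rule 2/2 (TYP, +05:30): 2023-08-26 18:10 UTC ≤ query < +∞
19·60 + 50 + 330 = 1520 min
1520 = 1·1440 + 80; 80 = 1·60 + 20 → 01:20, 2023-08-26 + 1 day = 2023-08-27
→ 2023-08-27 01:20 TYP

2023-08-27 01:20 TYP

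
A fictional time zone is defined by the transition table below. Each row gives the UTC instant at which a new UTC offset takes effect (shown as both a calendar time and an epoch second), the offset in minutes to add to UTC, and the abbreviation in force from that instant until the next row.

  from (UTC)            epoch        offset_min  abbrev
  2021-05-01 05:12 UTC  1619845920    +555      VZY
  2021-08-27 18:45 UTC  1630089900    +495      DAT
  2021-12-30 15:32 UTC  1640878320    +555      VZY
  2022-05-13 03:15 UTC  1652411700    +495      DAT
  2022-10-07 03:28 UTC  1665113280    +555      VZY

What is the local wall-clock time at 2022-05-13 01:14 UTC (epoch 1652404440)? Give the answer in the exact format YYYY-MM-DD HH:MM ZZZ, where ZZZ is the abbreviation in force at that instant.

2022-05-13 10:29 VZY

Query: 2022-05-13 01:14 UTC
Rule 3/5 (VZY, +09:15): 2021-12-30 15:32 UTC ≤ query < 2022-05-13 03:15 UTC
1·60 + 14 + 555 = 629 min
629 = 0·1440 + 629; 629 = 10·60 + 29 → 10:29, same day
→ 2022-05-13 10:29 VZY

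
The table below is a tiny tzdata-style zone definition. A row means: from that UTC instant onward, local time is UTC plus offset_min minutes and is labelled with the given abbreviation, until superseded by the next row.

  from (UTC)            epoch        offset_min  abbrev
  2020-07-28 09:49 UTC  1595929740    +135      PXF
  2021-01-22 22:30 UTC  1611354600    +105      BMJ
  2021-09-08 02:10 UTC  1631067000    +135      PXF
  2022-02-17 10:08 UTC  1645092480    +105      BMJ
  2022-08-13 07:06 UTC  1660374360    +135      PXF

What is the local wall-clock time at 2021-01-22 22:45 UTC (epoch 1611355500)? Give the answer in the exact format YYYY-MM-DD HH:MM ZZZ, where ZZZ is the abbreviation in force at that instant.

2021-01-23 00:30 BMJ

Query: 2021-01-22 22:45 UTC
Rule 2/5 (BMJ, +01:45): 2021-01-22 22:30 UTC ≤ query < 2021-09-08 02:10 UTC
22·60 + 45 + 105 = 1470 min
1470 = 1·1440 + 30; 30 = 0·60 + 30 → 00:30, 2021-01-22 + 1 day = 2021-01-23
→ 2021-01-23 00:30 BMJ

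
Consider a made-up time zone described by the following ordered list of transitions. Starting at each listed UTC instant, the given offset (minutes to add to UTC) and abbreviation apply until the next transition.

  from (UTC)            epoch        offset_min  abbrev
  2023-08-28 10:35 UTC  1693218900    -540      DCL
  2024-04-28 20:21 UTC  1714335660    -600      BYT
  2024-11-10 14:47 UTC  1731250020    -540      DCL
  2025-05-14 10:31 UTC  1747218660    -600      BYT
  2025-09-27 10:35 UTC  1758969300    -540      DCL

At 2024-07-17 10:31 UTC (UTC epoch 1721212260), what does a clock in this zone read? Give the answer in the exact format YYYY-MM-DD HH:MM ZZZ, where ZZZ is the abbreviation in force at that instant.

Query: 2024-07-17 10:31 UTC
Rule 2/5 (BYT, -10:00): 2024-04-28 20:21 UTC ≤ query < 2024-11-10 14:47 UTC
10·60 + 31 - 600 = 31 min
31 = 0·1440 + 31; 31 = 0·60 + 31 → 00:31, same day
→ 2024-07-17 00:31 BYT

2024-07-17 00:31 BYT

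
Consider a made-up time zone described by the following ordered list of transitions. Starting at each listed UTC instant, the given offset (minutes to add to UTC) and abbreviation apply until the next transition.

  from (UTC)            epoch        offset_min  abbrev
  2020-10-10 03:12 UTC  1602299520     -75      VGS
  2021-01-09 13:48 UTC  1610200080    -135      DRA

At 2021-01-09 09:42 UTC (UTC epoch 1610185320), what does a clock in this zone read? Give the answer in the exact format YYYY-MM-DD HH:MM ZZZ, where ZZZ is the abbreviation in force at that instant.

Query: 2021-01-09 09:42 UTC
Rule 1/2 (VGS, -01:15): 2020-10-10 03:12 UTC ≤ query < 2021-01-09 13:48 UTC
9·60 + 42 - 75 = 507 min
507 = 0·1440 + 507; 507 = 8·60 + 27 → 08:27, same day
→ 2021-01-09 08:27 VGS

2021-01-09 08:27 VGS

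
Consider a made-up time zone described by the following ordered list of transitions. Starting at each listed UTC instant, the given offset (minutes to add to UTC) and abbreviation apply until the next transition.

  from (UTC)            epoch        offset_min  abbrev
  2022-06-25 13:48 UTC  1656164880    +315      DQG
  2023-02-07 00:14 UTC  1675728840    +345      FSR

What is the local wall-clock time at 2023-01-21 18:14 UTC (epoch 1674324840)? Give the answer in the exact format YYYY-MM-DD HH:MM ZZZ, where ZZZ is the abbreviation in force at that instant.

2023-01-21 23:29 DQG

Query: 2023-01-21 18:14 UTC
Rule 1/2 (DQG, +05:15): 2022-06-25 13:48 UTC ≤ query < 2023-02-07 00:14 UTC
18·60 + 14 + 315 = 1409 min
1409 = 0·1440 + 1409; 1409 = 23·60 + 29 → 23:29, same day
→ 2023-01-21 23:29 DQG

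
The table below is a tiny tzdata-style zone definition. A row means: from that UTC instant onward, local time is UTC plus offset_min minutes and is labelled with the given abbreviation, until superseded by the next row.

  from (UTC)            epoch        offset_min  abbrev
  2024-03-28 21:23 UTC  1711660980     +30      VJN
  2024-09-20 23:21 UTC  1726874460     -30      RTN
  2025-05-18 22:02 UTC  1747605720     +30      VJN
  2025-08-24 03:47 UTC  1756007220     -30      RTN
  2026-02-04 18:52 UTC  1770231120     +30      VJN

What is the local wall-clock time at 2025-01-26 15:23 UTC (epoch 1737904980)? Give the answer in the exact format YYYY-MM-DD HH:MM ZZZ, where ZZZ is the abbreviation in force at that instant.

2025-01-26 14:53 RTN

Query: 2025-01-26 15:23 UTC
Rule 2/5 (RTN, -00:30): 2024-09-20 23:21 UTC ≤ query < 2025-05-18 22:02 UTC
15·60 + 23 - 30 = 893 min
893 = 0·1440 + 893; 893 = 14·60 + 53 → 14:53, same day
→ 2025-01-26 14:53 RTN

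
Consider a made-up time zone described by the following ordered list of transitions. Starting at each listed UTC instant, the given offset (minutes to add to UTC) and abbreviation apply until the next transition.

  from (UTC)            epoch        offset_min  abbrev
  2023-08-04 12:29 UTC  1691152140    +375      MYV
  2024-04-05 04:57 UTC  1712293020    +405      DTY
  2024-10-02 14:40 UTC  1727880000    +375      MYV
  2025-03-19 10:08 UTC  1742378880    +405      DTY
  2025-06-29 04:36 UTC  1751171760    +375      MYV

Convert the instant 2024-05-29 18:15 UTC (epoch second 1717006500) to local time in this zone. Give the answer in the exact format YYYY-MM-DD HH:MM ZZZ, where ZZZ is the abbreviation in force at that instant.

Query: 2024-05-29 18:15 UTC
Rule 2/5 (DTY, +06:45): 2024-04-05 04:57 UTC ≤ query < 2024-10-02 14:40 UTC
18·60 + 15 + 405 = 1500 min
1500 = 1·1440 + 60; 60 = 1·60 + 0 → 01:00, 2024-05-29 + 1 day = 2024-05-30
→ 2024-05-30 01:00 DTY

2024-05-30 01:00 DTY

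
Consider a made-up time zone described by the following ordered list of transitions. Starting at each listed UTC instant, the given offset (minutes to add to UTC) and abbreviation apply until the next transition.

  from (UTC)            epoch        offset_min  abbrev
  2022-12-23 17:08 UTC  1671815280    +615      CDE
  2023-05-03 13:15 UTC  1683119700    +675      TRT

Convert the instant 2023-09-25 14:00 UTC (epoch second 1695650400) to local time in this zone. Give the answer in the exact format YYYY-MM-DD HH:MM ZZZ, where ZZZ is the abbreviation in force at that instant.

Query: 2023-09-25 14:00 UTC
Rule 2/2 (TRT, +11:15): 2023-05-03 13:15 UTC ≤ query < +∞
14·60 + 0 + 675 = 1515 min
1515 = 1·1440 + 75; 75 = 1·60 + 15 → 01:15, 2023-09-25 + 1 day = 2023-09-26
→ 2023-09-26 01:15 TRT

2023-09-26 01:15 TRT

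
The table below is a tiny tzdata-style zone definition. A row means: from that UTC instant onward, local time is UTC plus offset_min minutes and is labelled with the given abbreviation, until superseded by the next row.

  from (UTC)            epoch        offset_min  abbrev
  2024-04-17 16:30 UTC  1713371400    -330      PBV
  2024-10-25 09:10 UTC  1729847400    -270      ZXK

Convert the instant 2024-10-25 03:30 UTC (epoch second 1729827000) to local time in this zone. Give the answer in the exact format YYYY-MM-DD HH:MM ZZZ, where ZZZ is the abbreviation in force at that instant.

2024-10-24 22:00 PBV

Query: 2024-10-25 03:30 UTC
Rule 1/2 (PBV, -05:30): 2024-04-17 16:30 UTC ≤ query < 2024-10-25 09:10 UTC
3·60 + 30 - 330 = -120 min
-120 = -1·1440 + 1320; 1320 = 22·60 + 0 → 22:00, 2024-10-25 - 1 day = 2024-10-24
→ 2024-10-24 22:00 PBV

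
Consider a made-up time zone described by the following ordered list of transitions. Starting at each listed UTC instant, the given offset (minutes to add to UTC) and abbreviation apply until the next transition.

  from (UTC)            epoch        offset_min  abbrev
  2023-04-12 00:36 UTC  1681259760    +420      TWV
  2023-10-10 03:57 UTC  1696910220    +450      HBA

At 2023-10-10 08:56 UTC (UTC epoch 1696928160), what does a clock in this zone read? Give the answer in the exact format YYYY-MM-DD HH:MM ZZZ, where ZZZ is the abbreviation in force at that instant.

Query: 2023-10-10 08:56 UTC
Rule 2/2 (HBA, +07:30): 2023-10-10 03:57 UTC ≤ query < +∞
8·60 + 56 + 450 = 986 min
986 = 0·1440 + 986; 986 = 16·60 + 26 → 16:26, same day
→ 2023-10-10 16:26 HBA

2023-10-10 16:26 HBA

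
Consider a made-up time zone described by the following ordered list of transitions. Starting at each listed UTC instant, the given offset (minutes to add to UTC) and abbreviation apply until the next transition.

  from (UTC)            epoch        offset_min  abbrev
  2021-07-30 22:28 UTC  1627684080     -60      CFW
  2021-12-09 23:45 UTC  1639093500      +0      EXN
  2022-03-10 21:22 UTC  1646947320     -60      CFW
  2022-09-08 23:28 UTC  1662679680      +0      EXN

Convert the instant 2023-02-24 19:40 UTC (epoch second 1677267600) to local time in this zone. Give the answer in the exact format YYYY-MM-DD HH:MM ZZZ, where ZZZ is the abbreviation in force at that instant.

2023-02-24 19:40 EXN

Query: 2023-02-24 19:40 UTC
Rule 4/4 (EXN, +00:00): 2022-09-08 23:28 UTC ≤ query < +∞
19·60 + 40 + 0 = 1180 min
1180 = 0·1440 + 1180; 1180 = 19·60 + 40 → 19:40, same day
→ 2023-02-24 19:40 EXN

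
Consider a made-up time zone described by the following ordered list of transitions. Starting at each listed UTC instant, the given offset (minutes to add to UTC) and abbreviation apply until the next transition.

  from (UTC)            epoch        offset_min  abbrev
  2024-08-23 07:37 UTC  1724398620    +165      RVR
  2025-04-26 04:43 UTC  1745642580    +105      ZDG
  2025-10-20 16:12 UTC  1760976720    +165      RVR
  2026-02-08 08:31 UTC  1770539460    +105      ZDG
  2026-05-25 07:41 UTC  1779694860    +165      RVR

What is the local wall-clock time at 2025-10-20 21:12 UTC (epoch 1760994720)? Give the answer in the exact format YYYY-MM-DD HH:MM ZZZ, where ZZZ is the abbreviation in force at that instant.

2025-10-20 23:57 RVR

Query: 2025-10-20 21:12 UTC
Rule 3/5 (RVR, +02:45): 2025-10-20 16:12 UTC ≤ query < 2026-02-08 08:31 UTC
21·60 + 12 + 165 = 1437 min
1437 = 0·1440 + 1437; 1437 = 23·60 + 57 → 23:57, same day
→ 2025-10-20 23:57 RVR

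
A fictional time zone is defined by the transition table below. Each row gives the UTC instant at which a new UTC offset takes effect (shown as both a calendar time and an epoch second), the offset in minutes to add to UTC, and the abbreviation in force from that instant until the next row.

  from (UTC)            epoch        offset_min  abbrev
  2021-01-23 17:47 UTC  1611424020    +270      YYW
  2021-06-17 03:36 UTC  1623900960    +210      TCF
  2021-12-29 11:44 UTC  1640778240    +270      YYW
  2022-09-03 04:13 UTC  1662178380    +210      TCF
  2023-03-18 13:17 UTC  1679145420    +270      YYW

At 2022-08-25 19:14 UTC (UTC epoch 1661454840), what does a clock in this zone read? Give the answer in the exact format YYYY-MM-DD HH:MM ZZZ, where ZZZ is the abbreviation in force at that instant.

2022-08-25 23:44 YYW

Query: 2022-08-25 19:14 UTC
Rule 3/5 (YYW, +04:30): 2021-12-29 11:44 UTC ≤ query < 2022-09-03 04:13 UTC
19·60 + 14 + 270 = 1424 min
1424 = 0·1440 + 1424; 1424 = 23·60 + 44 → 23:44, same day
→ 2022-08-25 23:44 YYW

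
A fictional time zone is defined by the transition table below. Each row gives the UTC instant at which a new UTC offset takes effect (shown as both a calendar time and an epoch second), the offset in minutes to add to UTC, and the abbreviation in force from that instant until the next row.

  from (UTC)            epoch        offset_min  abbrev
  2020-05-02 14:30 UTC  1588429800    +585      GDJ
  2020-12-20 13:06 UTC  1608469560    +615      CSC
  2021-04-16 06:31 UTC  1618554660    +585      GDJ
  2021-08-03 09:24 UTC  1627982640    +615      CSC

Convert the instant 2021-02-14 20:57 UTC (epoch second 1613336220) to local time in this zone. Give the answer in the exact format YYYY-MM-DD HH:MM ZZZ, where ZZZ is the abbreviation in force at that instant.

2021-02-15 07:12 CSC

Query: 2021-02-14 20:57 UTC
Rule 2/4 (CSC, +10:15): 2020-12-20 13:06 UTC ≤ query < 2021-04-16 06:31 UTC
20·60 + 57 + 615 = 1872 min
1872 = 1·1440 + 432; 432 = 7·60 + 12 → 07:12, 2021-02-14 + 1 day = 2021-02-15
→ 2021-02-15 07:12 CSC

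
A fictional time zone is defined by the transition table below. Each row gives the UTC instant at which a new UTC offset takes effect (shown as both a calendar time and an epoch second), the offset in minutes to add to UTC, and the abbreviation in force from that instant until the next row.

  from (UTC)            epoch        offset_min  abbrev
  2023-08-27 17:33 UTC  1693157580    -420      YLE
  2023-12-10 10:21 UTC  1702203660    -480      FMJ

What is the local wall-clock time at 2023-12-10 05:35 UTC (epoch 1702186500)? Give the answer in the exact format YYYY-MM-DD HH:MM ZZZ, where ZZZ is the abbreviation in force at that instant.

Query: 2023-12-10 05:35 UTC
Rule 1/2 (YLE, -07:00): 2023-08-27 17:33 UTC ≤ query < 2023-12-10 10:21 UTC
5·60 + 35 - 420 = -85 min
-85 = -1·1440 + 1355; 1355 = 22·60 + 35 → 22:35, 2023-12-10 - 1 day = 2023-12-09
→ 2023-12-09 22:35 YLE

2023-12-09 22:35 YLE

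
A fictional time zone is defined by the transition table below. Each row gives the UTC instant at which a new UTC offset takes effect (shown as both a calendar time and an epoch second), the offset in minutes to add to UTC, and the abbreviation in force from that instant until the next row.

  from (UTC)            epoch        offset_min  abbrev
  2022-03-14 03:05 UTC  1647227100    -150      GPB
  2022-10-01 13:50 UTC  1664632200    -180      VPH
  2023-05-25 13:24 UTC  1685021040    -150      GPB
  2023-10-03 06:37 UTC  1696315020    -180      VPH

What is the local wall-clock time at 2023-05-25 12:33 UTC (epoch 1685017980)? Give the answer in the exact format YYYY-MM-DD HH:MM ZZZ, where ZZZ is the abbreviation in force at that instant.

2023-05-25 09:33 VPH

Query: 2023-05-25 12:33 UTC
Rule 2/4 (VPH, -03:00): 2022-10-01 13:50 UTC ≤ query < 2023-05-25 13:24 UTC
12·60 + 33 - 180 = 573 min
573 = 0·1440 + 573; 573 = 9·60 + 33 → 09:33, same day
→ 2023-05-25 09:33 VPH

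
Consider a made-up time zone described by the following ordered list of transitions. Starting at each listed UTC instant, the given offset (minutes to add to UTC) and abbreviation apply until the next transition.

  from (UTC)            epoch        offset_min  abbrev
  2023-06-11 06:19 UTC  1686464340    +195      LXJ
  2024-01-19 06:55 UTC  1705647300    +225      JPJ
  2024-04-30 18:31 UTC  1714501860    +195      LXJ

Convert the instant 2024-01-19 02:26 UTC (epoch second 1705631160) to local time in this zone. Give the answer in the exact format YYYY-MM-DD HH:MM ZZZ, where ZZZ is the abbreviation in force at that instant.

2024-01-19 05:41 LXJ

Query: 2024-01-19 02:26 UTC
Rule 1/3 (LXJ, +03:15): 2023-06-11 06:19 UTC ≤ query < 2024-01-19 06:55 UTC
2·60 + 26 + 195 = 341 min
341 = 0·1440 + 341; 341 = 5·60 + 41 → 05:41, same day
→ 2024-01-19 05:41 LXJ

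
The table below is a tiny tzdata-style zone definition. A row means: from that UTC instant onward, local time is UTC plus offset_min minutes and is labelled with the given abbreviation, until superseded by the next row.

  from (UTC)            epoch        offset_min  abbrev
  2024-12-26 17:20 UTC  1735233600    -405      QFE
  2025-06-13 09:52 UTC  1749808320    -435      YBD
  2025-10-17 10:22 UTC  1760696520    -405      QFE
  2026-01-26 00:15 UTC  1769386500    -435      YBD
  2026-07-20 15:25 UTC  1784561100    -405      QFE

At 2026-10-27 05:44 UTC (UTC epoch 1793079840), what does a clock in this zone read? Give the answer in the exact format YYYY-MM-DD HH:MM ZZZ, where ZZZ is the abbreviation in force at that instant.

2026-10-26 22:59 QFE

Query: 2026-10-27 05:44 UTC
Rule 5/5 (QFE, -06:45): 2026-07-20 15:25 UTC ≤ query < +∞
5·60 + 44 - 405 = -61 min
-61 = -1·1440 + 1379; 1379 = 22·60 + 59 → 22:59, 2026-10-27 - 1 day = 2026-10-26
→ 2026-10-26 22:59 QFE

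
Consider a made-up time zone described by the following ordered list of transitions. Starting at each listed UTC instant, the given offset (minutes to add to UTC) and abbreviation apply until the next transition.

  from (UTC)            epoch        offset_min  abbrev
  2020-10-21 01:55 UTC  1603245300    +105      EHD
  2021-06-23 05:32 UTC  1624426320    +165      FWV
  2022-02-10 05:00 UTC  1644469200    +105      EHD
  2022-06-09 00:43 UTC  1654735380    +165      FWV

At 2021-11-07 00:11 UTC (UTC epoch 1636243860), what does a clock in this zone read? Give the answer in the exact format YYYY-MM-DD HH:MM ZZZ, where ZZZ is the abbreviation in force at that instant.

2021-11-07 02:56 FWV

Query: 2021-11-07 00:11 UTC
Rule 2/4 (FWV, +02:45): 2021-06-23 05:32 UTC ≤ query < 2022-02-10 05:00 UTC
0·60 + 11 + 165 = 176 min
176 = 0·1440 + 176; 176 = 2·60 + 56 → 02:56, same day
→ 2021-11-07 02:56 FWV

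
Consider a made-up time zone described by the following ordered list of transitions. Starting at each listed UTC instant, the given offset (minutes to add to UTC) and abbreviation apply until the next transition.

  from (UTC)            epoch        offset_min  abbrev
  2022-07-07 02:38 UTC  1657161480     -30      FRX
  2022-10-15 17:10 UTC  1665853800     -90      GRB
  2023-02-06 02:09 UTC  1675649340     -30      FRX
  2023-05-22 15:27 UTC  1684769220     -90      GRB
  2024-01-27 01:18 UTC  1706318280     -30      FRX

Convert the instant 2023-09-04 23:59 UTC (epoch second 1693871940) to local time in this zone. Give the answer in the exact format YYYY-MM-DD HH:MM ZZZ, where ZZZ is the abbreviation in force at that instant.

Query: 2023-09-04 23:59 UTC
Rule 4/5 (GRB, -01:30): 2023-05-22 15:27 UTC ≤ query < 2024-01-27 01:18 UTC
23·60 + 59 - 90 = 1349 min
1349 = 0·1440 + 1349; 1349 = 22·60 + 29 → 22:29, same day
→ 2023-09-04 22:29 GRB

2023-09-04 22:29 GRB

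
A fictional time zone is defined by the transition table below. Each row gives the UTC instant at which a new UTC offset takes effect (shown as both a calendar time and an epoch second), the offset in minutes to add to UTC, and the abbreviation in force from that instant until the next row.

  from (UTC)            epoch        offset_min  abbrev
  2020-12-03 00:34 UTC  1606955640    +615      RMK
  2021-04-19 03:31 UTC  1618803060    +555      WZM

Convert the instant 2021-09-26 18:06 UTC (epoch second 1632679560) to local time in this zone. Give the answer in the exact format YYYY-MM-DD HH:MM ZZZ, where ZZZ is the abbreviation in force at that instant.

Query: 2021-09-26 18:06 UTC
Rule 2/2 (WZM, +09:15): 2021-04-19 03:31 UTC ≤ query < +∞
18·60 + 6 + 555 = 1641 min
1641 = 1·1440 + 201; 201 = 3·60 + 21 → 03:21, 2021-09-26 + 1 day = 2021-09-27
→ 2021-09-27 03:21 WZM

2021-09-27 03:21 WZM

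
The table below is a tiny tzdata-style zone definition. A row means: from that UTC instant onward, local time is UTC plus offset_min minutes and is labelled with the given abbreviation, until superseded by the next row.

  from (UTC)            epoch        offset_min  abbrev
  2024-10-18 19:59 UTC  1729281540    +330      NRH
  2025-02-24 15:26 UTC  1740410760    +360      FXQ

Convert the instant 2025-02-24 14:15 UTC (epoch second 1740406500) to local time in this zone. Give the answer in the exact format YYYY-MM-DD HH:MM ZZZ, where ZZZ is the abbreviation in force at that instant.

Query: 2025-02-24 14:15 UTC
Rule 1/2 (NRH, +05:30): 2024-10-18 19:59 UTC ≤ query < 2025-02-24 15:26 UTC
14·60 + 15 + 330 = 1185 min
1185 = 0·1440 + 1185; 1185 = 19·60 + 45 → 19:45, same day
→ 2025-02-24 19:45 NRH

2025-02-24 19:45 NRH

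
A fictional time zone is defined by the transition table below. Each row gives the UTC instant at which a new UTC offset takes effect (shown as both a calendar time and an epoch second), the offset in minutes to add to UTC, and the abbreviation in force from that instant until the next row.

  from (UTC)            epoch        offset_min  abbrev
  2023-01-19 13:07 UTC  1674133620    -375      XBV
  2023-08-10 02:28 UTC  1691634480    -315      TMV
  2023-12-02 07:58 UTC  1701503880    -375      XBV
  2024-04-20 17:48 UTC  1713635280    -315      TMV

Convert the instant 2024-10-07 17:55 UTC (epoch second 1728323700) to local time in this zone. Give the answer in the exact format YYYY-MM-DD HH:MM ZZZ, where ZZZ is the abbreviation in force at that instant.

2024-10-07 12:40 TMV

Query: 2024-10-07 17:55 UTC
Rule 4/4 (TMV, -05:15): 2024-04-20 17:48 UTC ≤ query < +∞
17·60 + 55 - 315 = 760 min
760 = 0·1440 + 760; 760 = 12·60 + 40 → 12:40, same day
→ 2024-10-07 12:40 TMV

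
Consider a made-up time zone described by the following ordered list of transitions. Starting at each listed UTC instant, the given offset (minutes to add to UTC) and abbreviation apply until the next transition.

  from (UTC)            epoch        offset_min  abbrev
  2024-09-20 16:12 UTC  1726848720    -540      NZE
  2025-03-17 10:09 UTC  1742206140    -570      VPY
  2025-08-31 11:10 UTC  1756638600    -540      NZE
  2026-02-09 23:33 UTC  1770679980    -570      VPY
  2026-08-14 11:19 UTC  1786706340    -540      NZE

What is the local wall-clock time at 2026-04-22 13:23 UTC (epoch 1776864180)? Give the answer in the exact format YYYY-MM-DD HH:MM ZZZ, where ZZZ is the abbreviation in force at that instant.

Query: 2026-04-22 13:23 UTC
Rule 4/5 (VPY, -09:30): 2026-02-09 23:33 UTC ≤ query < 2026-08-14 11:19 UTC
13·60 + 23 - 570 = 233 min
233 = 0·1440 + 233; 233 = 3·60 + 53 → 03:53, same day
→ 2026-04-22 03:53 VPY

2026-04-22 03:53 VPY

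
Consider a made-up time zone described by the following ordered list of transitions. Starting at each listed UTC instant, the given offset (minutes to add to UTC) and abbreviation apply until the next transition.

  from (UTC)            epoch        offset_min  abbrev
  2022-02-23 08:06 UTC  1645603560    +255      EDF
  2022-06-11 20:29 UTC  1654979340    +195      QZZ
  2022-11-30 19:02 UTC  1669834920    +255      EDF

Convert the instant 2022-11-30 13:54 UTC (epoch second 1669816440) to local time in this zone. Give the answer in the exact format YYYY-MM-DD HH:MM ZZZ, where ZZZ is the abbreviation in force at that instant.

Query: 2022-11-30 13:54 UTC
Rule 2/3 (QZZ, +03:15): 2022-06-11 20:29 UTC ≤ query < 2022-11-30 19:02 UTC
13·60 + 54 + 195 = 1029 min
1029 = 0·1440 + 1029; 1029 = 17·60 + 9 → 17:09, same day
→ 2022-11-30 17:09 QZZ

2022-11-30 17:09 QZZ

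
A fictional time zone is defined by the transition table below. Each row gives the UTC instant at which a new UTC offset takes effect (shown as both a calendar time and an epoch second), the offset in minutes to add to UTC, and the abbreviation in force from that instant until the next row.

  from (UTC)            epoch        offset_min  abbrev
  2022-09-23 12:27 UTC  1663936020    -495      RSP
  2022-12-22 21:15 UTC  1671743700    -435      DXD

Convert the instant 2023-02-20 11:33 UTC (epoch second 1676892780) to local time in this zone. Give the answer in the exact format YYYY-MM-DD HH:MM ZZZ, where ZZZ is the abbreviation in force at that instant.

Query: 2023-02-20 11:33 UTC
Rule 2/2 (DXD, -07:15): 2022-12-22 21:15 UTC ≤ query < +∞
11·60 + 33 - 435 = 258 min
258 = 0·1440 + 258; 258 = 4·60 + 18 → 04:18, same day
→ 2023-02-20 04:18 DXD

2023-02-20 04:18 DXD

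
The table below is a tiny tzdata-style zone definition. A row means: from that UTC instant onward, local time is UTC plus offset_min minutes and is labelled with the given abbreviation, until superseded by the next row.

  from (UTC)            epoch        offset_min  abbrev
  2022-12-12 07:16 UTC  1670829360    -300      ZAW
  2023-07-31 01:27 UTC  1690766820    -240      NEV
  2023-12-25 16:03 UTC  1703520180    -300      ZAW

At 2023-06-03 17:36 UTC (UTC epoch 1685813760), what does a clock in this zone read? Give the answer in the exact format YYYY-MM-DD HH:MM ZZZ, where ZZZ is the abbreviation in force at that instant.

Query: 2023-06-03 17:36 UTC
Rule 1/3 (ZAW, -05:00): 2022-12-12 07:16 UTC ≤ query < 2023-07-31 01:27 UTC
17·60 + 36 - 300 = 756 min
756 = 0·1440 + 756; 756 = 12·60 + 36 → 12:36, same day
→ 2023-06-03 12:36 ZAW

2023-06-03 12:36 ZAW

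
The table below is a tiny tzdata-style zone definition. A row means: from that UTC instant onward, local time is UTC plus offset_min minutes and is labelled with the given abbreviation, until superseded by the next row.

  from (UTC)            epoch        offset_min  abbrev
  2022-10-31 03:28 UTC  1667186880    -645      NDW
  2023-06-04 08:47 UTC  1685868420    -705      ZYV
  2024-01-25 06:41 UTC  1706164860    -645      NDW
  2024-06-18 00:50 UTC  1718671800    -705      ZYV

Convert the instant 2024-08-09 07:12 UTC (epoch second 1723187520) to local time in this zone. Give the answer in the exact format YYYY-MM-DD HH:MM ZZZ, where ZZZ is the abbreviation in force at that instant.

Query: 2024-08-09 07:12 UTC
Rule 4/4 (ZYV, -11:45): 2024-06-18 00:50 UTC ≤ query < +∞
7·60 + 12 - 705 = -273 min
-273 = -1·1440 + 1167; 1167 = 19·60 + 27 → 19:27, 2024-08-09 - 1 day = 2024-08-08
→ 2024-08-08 19:27 ZYV

2024-08-08 19:27 ZYV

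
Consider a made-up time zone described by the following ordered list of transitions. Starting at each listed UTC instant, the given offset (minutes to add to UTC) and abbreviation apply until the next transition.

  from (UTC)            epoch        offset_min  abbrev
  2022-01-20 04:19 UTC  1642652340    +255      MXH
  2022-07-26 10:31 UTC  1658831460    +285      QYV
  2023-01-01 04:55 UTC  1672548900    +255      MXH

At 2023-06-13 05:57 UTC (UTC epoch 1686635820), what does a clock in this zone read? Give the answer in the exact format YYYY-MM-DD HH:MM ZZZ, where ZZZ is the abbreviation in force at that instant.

2023-06-13 10:12 MXH

Query: 2023-06-13 05:57 UTC
Rule 3/3 (MXH, +04:15): 2023-01-01 04:55 UTC ≤ query < +∞
5·60 + 57 + 255 = 612 min
612 = 0·1440 + 612; 612 = 10·60 + 12 → 10:12, same day
→ 2023-06-13 10:12 MXH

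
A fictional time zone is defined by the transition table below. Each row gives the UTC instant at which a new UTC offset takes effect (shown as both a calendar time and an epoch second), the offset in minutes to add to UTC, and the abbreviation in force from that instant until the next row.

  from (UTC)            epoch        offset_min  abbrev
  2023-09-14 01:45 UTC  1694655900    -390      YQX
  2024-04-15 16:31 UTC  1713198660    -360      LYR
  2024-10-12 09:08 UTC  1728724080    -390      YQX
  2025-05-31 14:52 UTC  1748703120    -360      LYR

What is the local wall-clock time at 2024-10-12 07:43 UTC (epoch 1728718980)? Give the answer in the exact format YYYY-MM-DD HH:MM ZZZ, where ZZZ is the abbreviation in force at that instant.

Query: 2024-10-12 07:43 UTC
Rule 2/4 (LYR, -06:00): 2024-04-15 16:31 UTC ≤ query < 2024-10-12 09:08 UTC
7·60 + 43 - 360 = 103 min
103 = 0·1440 + 103; 103 = 1·60 + 43 → 01:43, same day
→ 2024-10-12 01:43 LYR

2024-10-12 01:43 LYR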